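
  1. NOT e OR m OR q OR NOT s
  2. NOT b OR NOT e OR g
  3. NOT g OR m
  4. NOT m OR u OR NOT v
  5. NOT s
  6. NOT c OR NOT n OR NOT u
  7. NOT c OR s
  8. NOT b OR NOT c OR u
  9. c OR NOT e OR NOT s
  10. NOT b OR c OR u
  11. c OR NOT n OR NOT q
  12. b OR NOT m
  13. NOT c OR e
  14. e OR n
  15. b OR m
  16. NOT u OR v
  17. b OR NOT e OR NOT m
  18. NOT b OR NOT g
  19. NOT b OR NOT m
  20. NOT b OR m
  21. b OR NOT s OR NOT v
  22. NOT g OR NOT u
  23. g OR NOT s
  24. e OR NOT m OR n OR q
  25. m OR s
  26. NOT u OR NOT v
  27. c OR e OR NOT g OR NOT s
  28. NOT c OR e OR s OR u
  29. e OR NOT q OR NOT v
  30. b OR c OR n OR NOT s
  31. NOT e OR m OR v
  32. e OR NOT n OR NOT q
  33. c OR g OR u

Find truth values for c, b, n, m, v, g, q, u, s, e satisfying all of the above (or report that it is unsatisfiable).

Unsatisfiable

Case s = True:
  Clause (NOT s) is falsified — contradiction.
Case s = False:
  (NOT c OR s) forces c = False.
  (m OR s) forces m = True.
  (b OR NOT m) forces b = True.
  Clause (NOT b OR NOT m) is falsified — contradiction.
Both cases fail, so the formula is unsatisfiable.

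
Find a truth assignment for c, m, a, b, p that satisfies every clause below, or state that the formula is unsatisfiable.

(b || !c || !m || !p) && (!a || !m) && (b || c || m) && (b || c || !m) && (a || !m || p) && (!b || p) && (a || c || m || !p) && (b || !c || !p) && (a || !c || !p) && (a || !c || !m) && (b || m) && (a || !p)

Set c = True.
Set m = False.
  then (b || m) forces b = True.
  then (!b || p) forces p = True.
  then (a || !c || !p) forces a = True.
All clauses satisfied.

c=T, m=F, a=T, b=T, p=T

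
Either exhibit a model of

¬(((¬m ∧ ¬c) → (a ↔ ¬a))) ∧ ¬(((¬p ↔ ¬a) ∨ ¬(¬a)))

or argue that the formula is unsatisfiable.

a = False, c = False, p = True, m = False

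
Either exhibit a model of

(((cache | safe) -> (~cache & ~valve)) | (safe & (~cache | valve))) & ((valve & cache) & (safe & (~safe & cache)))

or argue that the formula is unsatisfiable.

Case safe = True: the conjunct ~safe is False.
Case safe = False: the conjunct safe is False.
Both cases fail — unsatisfiable.

Unsatisfiable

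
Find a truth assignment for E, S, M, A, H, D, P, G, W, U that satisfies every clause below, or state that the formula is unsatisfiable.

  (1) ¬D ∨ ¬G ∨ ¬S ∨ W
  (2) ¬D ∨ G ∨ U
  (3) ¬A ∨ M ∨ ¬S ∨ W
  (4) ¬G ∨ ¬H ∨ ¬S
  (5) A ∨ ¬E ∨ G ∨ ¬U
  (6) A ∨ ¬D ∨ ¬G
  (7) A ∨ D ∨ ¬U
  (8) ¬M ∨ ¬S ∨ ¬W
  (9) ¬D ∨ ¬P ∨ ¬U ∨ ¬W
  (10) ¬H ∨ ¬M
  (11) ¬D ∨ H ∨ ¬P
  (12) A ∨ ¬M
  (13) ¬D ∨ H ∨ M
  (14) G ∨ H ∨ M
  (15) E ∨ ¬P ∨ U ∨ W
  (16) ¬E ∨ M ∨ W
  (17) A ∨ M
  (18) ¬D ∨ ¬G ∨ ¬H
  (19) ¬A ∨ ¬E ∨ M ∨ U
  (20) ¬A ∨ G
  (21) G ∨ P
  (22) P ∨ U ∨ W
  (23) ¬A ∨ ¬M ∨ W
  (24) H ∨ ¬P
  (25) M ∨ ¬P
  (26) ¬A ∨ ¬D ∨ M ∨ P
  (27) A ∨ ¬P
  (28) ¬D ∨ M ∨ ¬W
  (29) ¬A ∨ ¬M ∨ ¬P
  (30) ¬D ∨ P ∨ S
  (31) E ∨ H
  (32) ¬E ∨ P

Set E = False.
  then (E ∨ H) forces H = True.
  then (¬H ∨ ¬M) forces M = False.
  then (A ∨ M) forces A = True.
  then (¬A ∨ G) forces G = True.
  then (M ∨ ¬P) forces P = False.
  then (¬A ∨ ¬D ∨ M ∨ P) forces D = False.
  then (¬G ∨ ¬H ∨ ¬S) forces S = False.
Set W = True.
Set U = True.
All clauses satisfied.

E = False, S = False, M = False, A = True, H = True, D = False, P = False, G = True, W = True, U = True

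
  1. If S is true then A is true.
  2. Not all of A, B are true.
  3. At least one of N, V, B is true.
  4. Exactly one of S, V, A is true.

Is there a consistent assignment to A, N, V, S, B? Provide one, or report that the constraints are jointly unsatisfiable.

A = True, N = True, V = False, S = False, B = False

  (1) S=F ⇒ A: vacuous ✓
  (2) {A, B}: 1/2 true — not all ✓
  (3) {N, V, B}: 1 true — at least one ✓
  (4) {S, V, A}: 1 true — exactly one ✓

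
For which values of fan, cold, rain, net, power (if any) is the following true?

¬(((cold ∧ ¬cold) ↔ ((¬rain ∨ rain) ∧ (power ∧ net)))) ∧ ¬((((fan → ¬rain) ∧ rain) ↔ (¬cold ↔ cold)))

fan: False, cold: True, rain: True, net: True, power: True

  ¬(((cold ∧ ¬cold) ↔ ((¬rain ∨ rain) ∧ (power ∧ net)))) = True
    (cold ∧ ¬cold) ↔ ((¬rain ∨ rain) ∧ (power ∧ net)) = False
      cold ∧ ¬cold = False
        ¬cold = False
      (¬rain ∨ rain) ∧ (power ∧ net) = True
        ¬rain ∨ rain = True
          ¬rain = False
        power ∧ net = True
  ¬((((fan → ¬rain) ∧ rain) ↔ (¬cold ↔ cold))) = True
    ((fan → ¬rain) ∧ rain) ↔ (¬cold ↔ cold) = False
      (fan → ¬rain) ∧ rain = True
        fan → ¬rain = True
          ¬rain = False
      ¬cold ↔ cold = False
        ¬cold = False
Both conjuncts True, so the formula holds.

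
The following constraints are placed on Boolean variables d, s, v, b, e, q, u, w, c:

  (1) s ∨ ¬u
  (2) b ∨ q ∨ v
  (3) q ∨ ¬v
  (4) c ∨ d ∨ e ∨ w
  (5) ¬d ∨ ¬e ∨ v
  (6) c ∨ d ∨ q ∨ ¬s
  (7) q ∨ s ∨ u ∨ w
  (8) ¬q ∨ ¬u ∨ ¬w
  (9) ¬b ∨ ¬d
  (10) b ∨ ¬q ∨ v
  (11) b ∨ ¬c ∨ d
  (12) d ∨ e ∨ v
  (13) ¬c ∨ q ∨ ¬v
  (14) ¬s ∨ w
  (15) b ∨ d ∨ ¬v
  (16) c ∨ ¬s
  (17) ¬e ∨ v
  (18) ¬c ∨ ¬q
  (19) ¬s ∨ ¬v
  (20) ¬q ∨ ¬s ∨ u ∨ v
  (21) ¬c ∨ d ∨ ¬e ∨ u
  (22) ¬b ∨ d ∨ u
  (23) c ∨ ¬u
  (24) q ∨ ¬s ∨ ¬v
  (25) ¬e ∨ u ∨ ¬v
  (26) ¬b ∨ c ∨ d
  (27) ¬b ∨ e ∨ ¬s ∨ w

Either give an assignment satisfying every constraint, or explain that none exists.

d: True, s: False, v: True, b: False, e: False, q: True, u: False, w: False, c: False

Set d = True.
  then (¬b ∨ ¬d) forces b = False.
Try s = True:
  (¬s ∨ w) forces w = True.
  (c ∨ ¬s) forces c = True.
  (¬c ∨ ¬q) forces q = False.
  (b ∨ q ∨ v) forces v = True.
  clause (q ∨ ¬v) is falsified — backtrack.
So s = False.
  then (s ∨ ¬u) forces u = False.
Set v = True.
  then (q ∨ ¬v) forces q = True.
  then (¬c ∨ ¬q) forces c = False.
  then (¬e ∨ u ∨ ¬v) forces e = False.
Set w = False.
All clauses satisfied.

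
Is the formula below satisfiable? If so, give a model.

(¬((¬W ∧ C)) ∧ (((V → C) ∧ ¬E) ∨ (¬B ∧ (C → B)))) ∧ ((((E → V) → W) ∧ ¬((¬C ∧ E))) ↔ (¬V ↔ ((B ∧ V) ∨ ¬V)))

V: False; C: False; W: True; E: False; B: True

  ¬((¬W ∧ C)) ∧ (((V → C) ∧ ¬E) ∨ (¬B ∧ (C → B))) = True
    ¬((¬W ∧ C)) = True
      ¬W ∧ C = False
        ¬W = False
    ((V → C) ∧ ¬E) ∨ (¬B ∧ (C → B)) = True
      (V → C) ∧ ¬E = True
        V → C = True
        ¬E = True
      ¬B ∧ (C → B) = False
        ¬B = False
        C → B = True
  (((E → V) → W) ∧ ¬((¬C ∧ E))) ↔ (¬V ↔ ((B ∧ V) ∨ ¬V)) = True
    ((E → V) → W) ∧ ¬((¬C ∧ E)) = True
      (E → V) → W = True
        E → V = True
      ¬((¬C ∧ E)) = True
        ¬C ∧ E = False
          ¬C = True
    ¬V ↔ ((B ∧ V) ∨ ¬V) = True
      ¬V = True
      (B ∧ V) ∨ ¬V = True
        B ∧ V = False
        ¬V = True
Both conjuncts True, so the formula holds.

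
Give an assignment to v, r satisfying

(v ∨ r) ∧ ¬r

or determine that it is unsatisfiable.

v=T, r=F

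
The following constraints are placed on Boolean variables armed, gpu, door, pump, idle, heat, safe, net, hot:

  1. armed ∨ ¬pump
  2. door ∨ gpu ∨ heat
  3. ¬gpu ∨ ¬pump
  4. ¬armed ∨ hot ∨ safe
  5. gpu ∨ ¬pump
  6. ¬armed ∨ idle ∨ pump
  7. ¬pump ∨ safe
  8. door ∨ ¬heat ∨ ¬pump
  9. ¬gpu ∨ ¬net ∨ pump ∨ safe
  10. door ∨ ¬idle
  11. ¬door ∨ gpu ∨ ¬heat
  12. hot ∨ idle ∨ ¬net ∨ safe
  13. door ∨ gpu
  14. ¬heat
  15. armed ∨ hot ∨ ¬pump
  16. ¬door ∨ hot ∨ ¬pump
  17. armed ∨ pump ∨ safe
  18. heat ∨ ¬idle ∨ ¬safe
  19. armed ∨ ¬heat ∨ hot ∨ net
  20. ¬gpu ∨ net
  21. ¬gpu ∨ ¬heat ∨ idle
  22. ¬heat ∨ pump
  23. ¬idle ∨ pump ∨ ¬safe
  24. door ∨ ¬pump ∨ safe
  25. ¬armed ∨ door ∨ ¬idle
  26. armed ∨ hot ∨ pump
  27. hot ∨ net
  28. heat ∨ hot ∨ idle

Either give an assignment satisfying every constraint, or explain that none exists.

Unit clause (¬heat) forces heat = False.
Set armed = False.
  then (armed ∨ ¬pump) forces pump = False.
  then (armed ∨ pump ∨ safe) forces safe = True.
  then (heat ∨ ¬idle ∨ ¬safe) forces idle = False.
  then (armed ∨ hot ∨ pump) forces hot = True.
Set gpu = True.
  then (¬gpu ∨ net) forces net = True.
Set door = True.
All clauses satisfied.

armed = False, gpu = True, door = True, pump = False, idle = False, heat = False, safe = True, net = True, hot = True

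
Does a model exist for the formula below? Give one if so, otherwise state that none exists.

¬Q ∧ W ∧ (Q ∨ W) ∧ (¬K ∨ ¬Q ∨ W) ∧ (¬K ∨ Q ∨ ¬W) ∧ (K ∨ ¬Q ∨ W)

K: False, W: True, Q: False

Unit clause (¬Q) forces Q = False.
Unit clause (W) forces W = True.
In (¬K ∨ Q ∨ ¬W) only ¬K is left, so K = False.
Check each clause:
  (¬Q): ¬Q holds.
  (W): W holds.
  (Q ∨ W): W holds.
  (¬K ∨ ¬Q ∨ W): ¬K holds.
  (¬K ∨ Q ∨ ¬W): ¬K holds.
  (K ∨ ¬Q ∨ W): ¬Q holds.
All clauses satisfied.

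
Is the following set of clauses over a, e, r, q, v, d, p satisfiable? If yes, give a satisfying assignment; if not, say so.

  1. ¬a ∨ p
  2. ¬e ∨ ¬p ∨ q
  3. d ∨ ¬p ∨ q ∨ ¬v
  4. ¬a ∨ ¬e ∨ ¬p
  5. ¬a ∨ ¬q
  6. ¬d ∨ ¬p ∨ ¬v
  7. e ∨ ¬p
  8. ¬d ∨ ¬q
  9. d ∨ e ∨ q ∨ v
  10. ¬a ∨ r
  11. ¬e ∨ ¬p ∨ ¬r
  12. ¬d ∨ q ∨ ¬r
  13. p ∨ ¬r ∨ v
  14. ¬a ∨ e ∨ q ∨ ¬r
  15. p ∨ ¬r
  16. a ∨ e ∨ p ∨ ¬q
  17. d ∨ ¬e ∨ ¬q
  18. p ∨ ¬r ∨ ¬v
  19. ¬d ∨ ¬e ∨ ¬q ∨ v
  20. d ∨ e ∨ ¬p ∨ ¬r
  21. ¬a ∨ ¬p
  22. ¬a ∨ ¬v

a = False, e = True, r = False, q = False, v = True, d = True, p = False

Try a = True:
  (¬a ∨ p) forces p = True.
  clause (¬a ∨ ¬p) is falsified — backtrack.
So a = False.
Set e = True.
Try r = True:
  (¬e ∨ ¬p ∨ ¬r) forces p = False.
  clause (p ∨ ¬r) is falsified — backtrack.
So r = False.
Try q = True:
  (¬d ∨ ¬q) forces d = False.
  clause (d ∨ ¬e ∨ ¬q) is falsified — backtrack.
So q = False.
  then (¬e ∨ ¬p ∨ q) forces p = False.
Set v = True.
Set d = True.
All clauses satisfied.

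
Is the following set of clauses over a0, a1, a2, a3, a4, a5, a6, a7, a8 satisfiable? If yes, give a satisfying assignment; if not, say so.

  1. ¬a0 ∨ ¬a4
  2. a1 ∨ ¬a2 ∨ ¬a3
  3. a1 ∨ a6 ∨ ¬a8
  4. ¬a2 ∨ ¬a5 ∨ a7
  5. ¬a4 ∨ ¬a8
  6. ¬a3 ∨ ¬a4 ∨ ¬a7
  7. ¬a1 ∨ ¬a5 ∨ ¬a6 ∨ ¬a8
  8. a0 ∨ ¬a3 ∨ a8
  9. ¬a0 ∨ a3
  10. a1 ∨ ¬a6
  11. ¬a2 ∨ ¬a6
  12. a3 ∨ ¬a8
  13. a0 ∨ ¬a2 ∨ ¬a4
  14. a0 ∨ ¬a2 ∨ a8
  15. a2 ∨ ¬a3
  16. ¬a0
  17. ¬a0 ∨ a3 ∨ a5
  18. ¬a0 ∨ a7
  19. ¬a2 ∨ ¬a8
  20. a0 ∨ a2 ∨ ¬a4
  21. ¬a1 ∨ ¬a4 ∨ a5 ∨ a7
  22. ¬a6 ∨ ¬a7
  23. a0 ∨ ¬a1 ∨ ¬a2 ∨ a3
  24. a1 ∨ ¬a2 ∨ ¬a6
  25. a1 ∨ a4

a0: False, a1: True, a2: False, a3: False, a4: False, a5: True, a6: True, a7: False, a8: False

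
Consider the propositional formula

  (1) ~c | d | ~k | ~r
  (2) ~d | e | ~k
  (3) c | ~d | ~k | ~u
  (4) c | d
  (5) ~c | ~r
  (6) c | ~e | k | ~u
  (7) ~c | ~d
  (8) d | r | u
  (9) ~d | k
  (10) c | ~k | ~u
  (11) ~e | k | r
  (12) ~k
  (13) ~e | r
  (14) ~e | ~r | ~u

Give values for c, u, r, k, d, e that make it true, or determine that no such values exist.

Unit clause (~k) forces k = False.
In (~d | k) only ~d is left, so d = False.
In (c | d) only c is left, so c = True.
In (~c | ~r) only ~r is left, so r = False.
In (d | r | u) only u is left, so u = True.
In (~e | k | r) only ~e is left, so e = False.
All clauses satisfied.

c = True, u = True, r = False, k = False, d = False, e = False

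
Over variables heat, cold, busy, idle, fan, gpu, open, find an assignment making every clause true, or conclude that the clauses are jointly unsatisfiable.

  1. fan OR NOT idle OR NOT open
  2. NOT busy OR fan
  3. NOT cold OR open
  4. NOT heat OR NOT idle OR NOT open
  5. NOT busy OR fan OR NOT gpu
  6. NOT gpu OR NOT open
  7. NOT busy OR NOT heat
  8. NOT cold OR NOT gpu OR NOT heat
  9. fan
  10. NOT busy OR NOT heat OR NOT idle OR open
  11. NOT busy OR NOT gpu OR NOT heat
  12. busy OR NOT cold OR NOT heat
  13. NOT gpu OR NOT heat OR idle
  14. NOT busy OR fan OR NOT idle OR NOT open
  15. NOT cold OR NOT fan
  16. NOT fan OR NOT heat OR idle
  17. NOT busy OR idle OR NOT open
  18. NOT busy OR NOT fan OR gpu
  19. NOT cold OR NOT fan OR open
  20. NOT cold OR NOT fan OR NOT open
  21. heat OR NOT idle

Unit clause (fan) forces fan = True.
In (NOT cold OR NOT fan) only NOT cold is left, so cold = False.
Set heat = True.
  then (NOT busy OR NOT heat) forces busy = False.
  then (NOT fan OR NOT heat OR idle) forces idle = True.
  then (NOT heat OR NOT idle OR NOT open) forces open = False.
Set gpu = False.
All clauses satisfied.

heat = True, cold = False, busy = False, idle = True, fan = True, gpu = False, open = False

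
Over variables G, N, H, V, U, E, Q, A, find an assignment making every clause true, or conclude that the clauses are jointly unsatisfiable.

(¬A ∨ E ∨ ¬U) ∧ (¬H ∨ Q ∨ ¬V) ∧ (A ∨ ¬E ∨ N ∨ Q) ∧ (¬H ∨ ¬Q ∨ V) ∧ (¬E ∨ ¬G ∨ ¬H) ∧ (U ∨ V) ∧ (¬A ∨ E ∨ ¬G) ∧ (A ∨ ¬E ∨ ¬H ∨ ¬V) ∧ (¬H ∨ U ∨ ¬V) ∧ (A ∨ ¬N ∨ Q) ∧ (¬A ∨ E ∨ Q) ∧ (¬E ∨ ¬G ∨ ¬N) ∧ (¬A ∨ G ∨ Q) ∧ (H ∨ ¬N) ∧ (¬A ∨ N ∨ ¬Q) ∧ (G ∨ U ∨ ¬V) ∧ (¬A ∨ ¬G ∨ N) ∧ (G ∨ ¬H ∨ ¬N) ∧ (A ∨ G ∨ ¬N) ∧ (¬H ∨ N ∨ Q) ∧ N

Unit clause (N) forces N = True.
In (H ∨ ¬N) only H is left, so H = True.
In (G ∨ ¬H ∨ ¬N) only G is left, so G = True.
In (¬E ∨ ¬G ∨ ¬H) only ¬E is left, so E = False.
In (¬A ∨ E ∨ ¬G) only ¬A is left, so A = False.
In (A ∨ ¬N ∨ Q) only Q is left, so Q = True.
In (¬H ∨ ¬Q ∨ V) only V is left, so V = True.
In (¬H ∨ U ∨ ¬V) only U is left, so U = True.
All clauses satisfied.

G=T; N=T; H=T; V=T; U=T; E=F; Q=T; A=F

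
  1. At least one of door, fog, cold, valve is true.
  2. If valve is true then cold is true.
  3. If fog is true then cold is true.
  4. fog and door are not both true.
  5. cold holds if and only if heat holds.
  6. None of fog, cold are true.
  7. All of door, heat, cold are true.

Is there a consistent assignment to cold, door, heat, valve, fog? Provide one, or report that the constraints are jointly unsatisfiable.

Case cold = True:
  Constraint (6) is violated (cold=T) — contradiction.
Case cold = False:
  Constraint (7) is violated (cold=F) — contradiction.
Both cases fail — unsatisfiable.

Unsatisfiable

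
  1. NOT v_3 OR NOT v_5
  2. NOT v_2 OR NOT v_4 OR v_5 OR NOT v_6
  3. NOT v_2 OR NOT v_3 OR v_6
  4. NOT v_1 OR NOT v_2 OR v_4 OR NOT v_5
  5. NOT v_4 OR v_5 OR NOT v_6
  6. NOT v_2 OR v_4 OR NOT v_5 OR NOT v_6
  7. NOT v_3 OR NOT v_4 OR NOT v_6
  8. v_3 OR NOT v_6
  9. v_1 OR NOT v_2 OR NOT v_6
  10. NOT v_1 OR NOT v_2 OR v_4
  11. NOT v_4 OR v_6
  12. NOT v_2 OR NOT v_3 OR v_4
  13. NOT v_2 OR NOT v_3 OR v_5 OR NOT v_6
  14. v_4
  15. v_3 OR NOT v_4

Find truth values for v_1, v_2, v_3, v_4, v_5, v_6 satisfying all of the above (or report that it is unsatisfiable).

Case v_4 = True:
  (NOT v_4 OR v_6) forces v_6 = True.
  (NOT v_4 OR v_5 OR NOT v_6) forces v_5 = True.
  (NOT v_3 OR NOT v_5) forces v_3 = False.
  Clause (v_3 OR NOT v_6) is falsified — contradiction.
Case v_4 = False:
  Clause (v_4) is falsified — contradiction.
Both cases fail, so the formula is unsatisfiable.

UNSATISFIABLE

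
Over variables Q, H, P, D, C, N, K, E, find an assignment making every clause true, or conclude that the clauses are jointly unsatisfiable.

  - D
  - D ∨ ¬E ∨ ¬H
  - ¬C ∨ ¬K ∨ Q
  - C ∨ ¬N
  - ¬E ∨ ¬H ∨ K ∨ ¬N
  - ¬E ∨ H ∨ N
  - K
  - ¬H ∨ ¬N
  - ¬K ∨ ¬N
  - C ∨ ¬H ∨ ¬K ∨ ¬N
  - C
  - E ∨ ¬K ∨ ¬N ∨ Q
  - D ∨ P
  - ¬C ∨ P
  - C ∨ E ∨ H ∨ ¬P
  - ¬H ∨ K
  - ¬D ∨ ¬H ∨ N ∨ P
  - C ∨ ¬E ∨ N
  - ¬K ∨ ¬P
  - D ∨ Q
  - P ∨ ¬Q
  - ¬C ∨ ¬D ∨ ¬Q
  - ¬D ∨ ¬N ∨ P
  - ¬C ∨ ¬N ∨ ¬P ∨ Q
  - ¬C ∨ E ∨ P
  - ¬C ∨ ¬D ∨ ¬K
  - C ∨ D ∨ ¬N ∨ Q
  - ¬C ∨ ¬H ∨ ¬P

Unsatisfiable — no assignment works.

Case C = True:
  (D) forces D = True.
  (K) forces K = True.
  Clause (¬C ∨ ¬D ∨ ¬K) is falsified — contradiction.
Case C = False:
  Clause (C) is falsified — contradiction.
Both cases fail, so the formula is unsatisfiable.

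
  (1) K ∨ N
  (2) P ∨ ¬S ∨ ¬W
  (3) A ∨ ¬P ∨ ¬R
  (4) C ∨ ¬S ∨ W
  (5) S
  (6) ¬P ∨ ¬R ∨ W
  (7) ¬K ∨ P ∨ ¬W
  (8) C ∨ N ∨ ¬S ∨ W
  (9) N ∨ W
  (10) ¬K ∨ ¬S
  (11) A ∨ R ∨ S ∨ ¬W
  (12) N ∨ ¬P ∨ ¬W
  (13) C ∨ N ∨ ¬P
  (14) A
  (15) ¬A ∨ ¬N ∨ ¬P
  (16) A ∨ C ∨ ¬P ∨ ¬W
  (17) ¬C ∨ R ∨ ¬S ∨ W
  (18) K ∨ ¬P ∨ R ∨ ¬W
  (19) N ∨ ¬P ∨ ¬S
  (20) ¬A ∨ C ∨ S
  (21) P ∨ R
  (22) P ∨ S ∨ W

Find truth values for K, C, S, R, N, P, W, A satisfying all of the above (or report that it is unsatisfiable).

K=F, C=T, S=T, R=T, N=T, P=F, W=F, A=T

Unit clause (S) forces S = True.
In (¬K ∨ ¬S) only ¬K is left, so K = False.
Unit clause (A) forces A = True.
In (K ∨ N) only N is left, so N = True.
In (¬A ∨ ¬N ∨ ¬P) only ¬P is left, so P = False.
In (P ∨ R) only R is left, so R = True.
In (P ∨ ¬S ∨ ¬W) only ¬W is left, so W = False.
In (C ∨ ¬S ∨ W) only C is left, so C = True.
All clauses satisfied.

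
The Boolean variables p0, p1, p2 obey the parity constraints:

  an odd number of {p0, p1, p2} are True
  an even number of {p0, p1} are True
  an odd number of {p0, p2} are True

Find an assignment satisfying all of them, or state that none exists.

p0 = False, p1 = False, p2 = True

{p0, p1, p2}: 1 true → odd ✓
{p0, p1}: 0 true → even ✓
{p0, p2}: 1 true → odd ✓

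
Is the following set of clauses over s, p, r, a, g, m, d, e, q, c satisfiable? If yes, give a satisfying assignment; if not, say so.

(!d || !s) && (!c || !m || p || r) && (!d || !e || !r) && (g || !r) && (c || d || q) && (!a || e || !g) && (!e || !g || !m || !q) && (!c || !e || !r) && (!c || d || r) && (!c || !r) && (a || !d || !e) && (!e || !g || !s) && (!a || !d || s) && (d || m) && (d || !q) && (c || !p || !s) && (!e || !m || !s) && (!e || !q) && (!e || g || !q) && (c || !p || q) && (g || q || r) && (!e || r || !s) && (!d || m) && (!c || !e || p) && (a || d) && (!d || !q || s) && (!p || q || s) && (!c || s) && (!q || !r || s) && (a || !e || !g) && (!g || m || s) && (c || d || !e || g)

s = False; p = False; r = False; a = False; g = True; m = True; d = True; e = False; q = False; c = False

Set s = False.
  then (!c || s) forces c = False.
Set p = False.
Set r = False.
Try a = True:
  (!a || !d || s) forces d = False.
  (c || d || q) forces q = True.
  clause (d || !q) is falsified — backtrack.
So a = False.
  then (a || d) forces d = True.
  then (!d || !q || s) forces q = False.
  then (a || !d || !e) forces e = False.
  then (g || q || r) forces g = True.
  then (!d || m) forces m = True.
All clauses satisfied.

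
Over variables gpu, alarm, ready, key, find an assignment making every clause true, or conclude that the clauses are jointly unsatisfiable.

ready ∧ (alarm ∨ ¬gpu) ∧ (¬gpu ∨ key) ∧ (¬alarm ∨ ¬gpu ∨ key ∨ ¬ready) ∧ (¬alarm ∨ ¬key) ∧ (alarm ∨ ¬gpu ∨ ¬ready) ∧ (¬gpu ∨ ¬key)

Unit clause (ready) forces ready = True.
Try gpu = True:
  (alarm ∨ ¬gpu) forces alarm = True.
  (¬gpu ∨ key) forces key = True.
  clause (¬alarm ∨ ¬key) is falsified — backtrack.
So gpu = False.
Set alarm = False.
Set key = True.
Check each clause:
  (ready): ready holds.
  (alarm ∨ ¬gpu): ¬gpu holds.
  (¬gpu ∨ key): ¬gpu holds.
  (¬alarm ∨ ¬gpu ∨ key ∨ ¬ready): ¬alarm holds.
  (¬alarm ∨ ¬key): ¬alarm holds.
  (alarm ∨ ¬gpu ∨ ¬ready): ¬gpu holds.
  (¬gpu ∨ ¬key): ¬gpu holds.
All clauses satisfied.

gpu: False; alarm: False; ready: True; key: True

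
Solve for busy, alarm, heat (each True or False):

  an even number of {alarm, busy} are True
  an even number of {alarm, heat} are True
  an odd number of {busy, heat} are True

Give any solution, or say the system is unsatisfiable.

Adding constraints 1, 2, 3 mod 2: every variable appears an even number of times on the left, so the left side is 0.
But the right sides sum to 1 (mod 2). 0 ≠ 1 — the system is inconsistent.

Unsatisfiable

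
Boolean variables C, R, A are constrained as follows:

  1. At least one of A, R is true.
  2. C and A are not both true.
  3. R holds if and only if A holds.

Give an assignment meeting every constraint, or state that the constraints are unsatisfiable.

C=F, R=T, A=T

  (1) {A, R}: 2 true — at least one ✓
  (2) C=F, A=T — not both ✓
  (3) R=T, A=T — same ✓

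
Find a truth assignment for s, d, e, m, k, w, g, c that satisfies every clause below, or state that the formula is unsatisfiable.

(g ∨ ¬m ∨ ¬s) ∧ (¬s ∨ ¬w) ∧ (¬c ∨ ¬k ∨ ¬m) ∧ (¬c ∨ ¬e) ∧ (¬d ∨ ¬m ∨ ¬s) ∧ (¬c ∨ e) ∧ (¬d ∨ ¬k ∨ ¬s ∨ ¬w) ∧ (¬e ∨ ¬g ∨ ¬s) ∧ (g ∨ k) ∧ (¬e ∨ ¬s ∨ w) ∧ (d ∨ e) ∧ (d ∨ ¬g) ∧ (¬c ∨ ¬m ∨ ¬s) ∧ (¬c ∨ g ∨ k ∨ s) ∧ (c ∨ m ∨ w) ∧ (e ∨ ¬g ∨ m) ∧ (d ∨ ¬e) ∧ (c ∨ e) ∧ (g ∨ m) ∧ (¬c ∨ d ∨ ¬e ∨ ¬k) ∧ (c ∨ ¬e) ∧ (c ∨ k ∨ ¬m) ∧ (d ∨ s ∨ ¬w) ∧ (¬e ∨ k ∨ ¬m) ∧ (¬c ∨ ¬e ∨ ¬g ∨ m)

Case e = True:
  (¬c ∨ ¬e) forces c = False.
  Clause (c ∨ ¬e) is falsified — contradiction.
Case e = False:
  (¬c ∨ e) forces c = False.
  Clause (c ∨ e) is falsified — contradiction.
Both cases fail, so the formula is unsatisfiable.

The formula is unsatisfiable.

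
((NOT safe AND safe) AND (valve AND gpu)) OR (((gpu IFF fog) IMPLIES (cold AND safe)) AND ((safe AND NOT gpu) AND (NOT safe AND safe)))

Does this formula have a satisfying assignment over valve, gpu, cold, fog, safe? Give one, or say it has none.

Case safe = True: the formula becomes (False AND (valve AND gpu)) OR (((gpu IFF fog) IMPLIES cold) AND False) = False.
Case safe = False: the formula becomes (False AND (valve AND gpu)) OR (NOT ((gpu IFF fog)) AND False) = False.
Both cases fail — unsatisfiable.

The formula is unsatisfiable.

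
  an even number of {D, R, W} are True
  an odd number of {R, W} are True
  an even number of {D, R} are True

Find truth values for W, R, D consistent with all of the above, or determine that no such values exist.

W = False, R = True, D = True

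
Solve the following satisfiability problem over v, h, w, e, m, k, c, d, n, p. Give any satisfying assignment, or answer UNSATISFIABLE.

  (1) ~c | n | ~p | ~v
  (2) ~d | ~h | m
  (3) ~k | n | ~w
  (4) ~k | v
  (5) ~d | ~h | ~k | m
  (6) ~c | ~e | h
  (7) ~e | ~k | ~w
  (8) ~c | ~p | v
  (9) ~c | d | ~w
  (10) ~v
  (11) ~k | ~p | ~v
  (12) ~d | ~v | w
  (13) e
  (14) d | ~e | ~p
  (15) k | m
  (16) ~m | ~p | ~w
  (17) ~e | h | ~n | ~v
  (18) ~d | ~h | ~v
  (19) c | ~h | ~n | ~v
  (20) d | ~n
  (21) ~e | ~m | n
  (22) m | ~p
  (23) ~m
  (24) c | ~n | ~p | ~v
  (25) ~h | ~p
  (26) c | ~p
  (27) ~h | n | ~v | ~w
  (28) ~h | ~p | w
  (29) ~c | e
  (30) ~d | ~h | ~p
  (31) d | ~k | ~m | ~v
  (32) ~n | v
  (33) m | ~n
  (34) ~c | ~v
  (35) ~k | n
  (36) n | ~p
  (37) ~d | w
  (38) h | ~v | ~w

Unsatisfiable — no assignment works.

Case m = True:
  Clause (~m) is falsified — contradiction.
Case m = False:
  (~v) forces v = False.
  (~k | v) forces k = False.
  Clause (k | m) is falsified — contradiction.
Both cases fail, so the formula is unsatisfiable.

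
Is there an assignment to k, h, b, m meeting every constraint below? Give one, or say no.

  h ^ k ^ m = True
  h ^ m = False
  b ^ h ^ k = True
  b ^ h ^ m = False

k = True, h = False, b = False, m = False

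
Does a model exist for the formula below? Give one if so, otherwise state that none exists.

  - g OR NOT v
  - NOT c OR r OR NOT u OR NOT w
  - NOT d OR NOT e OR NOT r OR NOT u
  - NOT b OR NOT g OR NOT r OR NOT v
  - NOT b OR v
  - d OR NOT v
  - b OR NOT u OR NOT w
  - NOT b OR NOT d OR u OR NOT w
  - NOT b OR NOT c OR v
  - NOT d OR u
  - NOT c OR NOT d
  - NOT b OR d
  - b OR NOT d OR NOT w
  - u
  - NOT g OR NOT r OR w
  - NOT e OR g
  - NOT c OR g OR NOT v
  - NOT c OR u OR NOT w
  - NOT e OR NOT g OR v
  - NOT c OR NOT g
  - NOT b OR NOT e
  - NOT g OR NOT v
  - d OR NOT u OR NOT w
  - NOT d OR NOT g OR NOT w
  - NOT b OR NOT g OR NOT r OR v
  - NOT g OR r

g=F; e=F; w=F; r=T; v=F; c=F; b=F; u=T; d=F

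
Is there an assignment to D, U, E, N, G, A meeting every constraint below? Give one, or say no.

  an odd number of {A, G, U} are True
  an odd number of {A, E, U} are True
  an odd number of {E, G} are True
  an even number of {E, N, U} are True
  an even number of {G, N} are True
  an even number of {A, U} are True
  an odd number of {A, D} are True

Adding constraints 1, 2, 3 mod 2: every variable appears an even number of times on the left, so the left side is 0.
But the right sides sum to 1 (mod 2). 0 ≠ 1 — the system is inconsistent.

Unsatisfiable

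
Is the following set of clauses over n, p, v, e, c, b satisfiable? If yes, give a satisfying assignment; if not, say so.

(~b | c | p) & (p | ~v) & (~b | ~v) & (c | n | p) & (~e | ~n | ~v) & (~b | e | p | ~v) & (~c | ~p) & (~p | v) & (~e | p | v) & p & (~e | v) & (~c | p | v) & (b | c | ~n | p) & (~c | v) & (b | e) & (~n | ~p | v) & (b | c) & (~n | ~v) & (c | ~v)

Case p = True:
  (~c | ~p) forces c = False.
  (~p | v) forces v = True.
  Clause (c | ~v) is falsified — contradiction.
Case p = False:
  Clause (p) is falsified — contradiction.
Both cases fail, so the formula is unsatisfiable.

Unsatisfiable — no assignment works.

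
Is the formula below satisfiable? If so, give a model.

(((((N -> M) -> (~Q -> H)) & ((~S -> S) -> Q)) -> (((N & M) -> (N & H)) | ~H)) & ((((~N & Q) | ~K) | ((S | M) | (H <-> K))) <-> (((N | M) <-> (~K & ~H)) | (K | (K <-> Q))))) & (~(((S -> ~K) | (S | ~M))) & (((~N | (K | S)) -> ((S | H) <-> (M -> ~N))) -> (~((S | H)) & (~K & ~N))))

Unsatisfiable

The conjunct ~(((S -> ~K) | (S | ~M))) is unsatisfiable on its own:
  M=F, K=F, S=F: evaluates to False.
  M=F, K=F, S=T: evaluates to False.
  M=F, K=T, S=F: evaluates to False.
  M=F, K=T, S=T: evaluates to False.
  M=T, K=F, S=F: evaluates to False.
  M=T, K=F, S=T: evaluates to False.
  M=T, K=T, S=F: evaluates to False.
  M=T, K=T, S=T: evaluates to False.
So the whole conjunction is unsatisfiable.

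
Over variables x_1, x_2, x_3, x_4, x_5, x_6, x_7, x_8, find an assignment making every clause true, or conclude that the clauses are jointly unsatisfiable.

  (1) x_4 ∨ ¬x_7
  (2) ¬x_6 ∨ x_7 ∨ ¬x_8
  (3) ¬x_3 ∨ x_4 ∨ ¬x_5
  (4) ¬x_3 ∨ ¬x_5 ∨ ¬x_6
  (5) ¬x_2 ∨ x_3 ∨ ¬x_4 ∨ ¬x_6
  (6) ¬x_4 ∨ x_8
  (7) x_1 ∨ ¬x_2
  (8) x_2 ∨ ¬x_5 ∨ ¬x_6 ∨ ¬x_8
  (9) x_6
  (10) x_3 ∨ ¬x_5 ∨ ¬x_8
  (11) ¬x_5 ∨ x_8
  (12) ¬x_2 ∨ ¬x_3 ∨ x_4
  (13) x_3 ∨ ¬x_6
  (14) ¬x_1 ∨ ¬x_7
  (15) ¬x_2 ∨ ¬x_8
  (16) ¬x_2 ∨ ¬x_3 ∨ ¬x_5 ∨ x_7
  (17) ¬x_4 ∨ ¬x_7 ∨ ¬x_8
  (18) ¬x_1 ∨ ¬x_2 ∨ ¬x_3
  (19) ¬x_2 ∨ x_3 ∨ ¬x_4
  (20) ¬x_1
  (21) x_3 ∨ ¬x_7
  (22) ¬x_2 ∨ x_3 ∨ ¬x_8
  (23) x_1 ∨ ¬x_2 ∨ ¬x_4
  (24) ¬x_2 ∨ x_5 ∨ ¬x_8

Unit clause (x_6) forces x_6 = True.
In (x_3 ∨ ¬x_6) only x_3 is left, so x_3 = True.
Unit clause (¬x_1) forces x_1 = False.
In (¬x_3 ∨ ¬x_5 ∨ ¬x_6) only ¬x_5 is left, so x_5 = False.
In (x_1 ∨ ¬x_2) only ¬x_2 is left, so x_2 = False.
Set x_4 = False.
  then (x_4 ∨ ¬x_7) forces x_7 = False.
  then (¬x_6 ∨ x_7 ∨ ¬x_8) forces x_8 = False.
All clauses satisfied.

x_1=F; x_2=F; x_3=T; x_4=F; x_5=F; x_6=T; x_7=F; x_8=F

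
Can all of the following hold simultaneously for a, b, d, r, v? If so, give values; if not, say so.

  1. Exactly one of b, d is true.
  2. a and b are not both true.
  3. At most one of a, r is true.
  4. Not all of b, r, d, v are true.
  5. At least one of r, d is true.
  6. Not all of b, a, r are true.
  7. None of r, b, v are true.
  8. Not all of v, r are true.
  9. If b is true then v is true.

a=F, b=F, d=T, r=F, v=F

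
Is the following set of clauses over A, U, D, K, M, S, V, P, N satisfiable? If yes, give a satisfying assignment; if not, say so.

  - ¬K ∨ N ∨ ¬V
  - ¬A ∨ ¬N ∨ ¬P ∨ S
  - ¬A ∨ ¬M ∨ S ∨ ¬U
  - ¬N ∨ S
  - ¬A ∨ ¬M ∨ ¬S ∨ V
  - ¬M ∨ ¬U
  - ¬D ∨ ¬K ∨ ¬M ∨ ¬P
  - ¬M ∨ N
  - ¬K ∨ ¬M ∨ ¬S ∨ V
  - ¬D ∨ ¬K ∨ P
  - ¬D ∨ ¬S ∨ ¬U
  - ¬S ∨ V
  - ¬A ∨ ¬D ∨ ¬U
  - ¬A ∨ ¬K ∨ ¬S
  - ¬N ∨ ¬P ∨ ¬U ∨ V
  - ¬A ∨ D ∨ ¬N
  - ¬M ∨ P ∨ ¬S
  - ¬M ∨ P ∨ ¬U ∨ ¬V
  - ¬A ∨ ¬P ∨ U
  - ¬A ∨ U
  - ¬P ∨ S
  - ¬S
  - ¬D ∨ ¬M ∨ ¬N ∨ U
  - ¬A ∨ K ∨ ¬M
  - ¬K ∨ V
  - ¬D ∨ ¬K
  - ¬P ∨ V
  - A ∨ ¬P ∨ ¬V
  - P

Case P = True:
  (¬P ∨ S) forces S = True.
  Clause (¬S) is falsified — contradiction.
Case P = False:
  Clause (P) is falsified — contradiction.
Both cases fail, so the formula is unsatisfiable.

The formula is unsatisfiable.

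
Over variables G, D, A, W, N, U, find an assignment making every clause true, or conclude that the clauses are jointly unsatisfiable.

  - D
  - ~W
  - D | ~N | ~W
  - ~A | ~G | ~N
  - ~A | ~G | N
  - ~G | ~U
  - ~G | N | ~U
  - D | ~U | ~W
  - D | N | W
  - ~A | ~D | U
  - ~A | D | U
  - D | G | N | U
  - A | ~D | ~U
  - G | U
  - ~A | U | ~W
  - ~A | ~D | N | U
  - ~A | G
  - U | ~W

G=T, D=T, A=F, W=F, N=F, U=F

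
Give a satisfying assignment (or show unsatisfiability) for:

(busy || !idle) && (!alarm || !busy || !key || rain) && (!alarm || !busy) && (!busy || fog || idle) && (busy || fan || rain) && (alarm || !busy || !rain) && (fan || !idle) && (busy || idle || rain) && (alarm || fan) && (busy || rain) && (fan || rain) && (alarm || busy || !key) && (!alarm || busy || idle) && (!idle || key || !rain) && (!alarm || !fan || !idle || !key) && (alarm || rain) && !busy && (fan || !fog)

key = False, fog = True, fan = True, alarm = False, idle = False, busy = False, rain = True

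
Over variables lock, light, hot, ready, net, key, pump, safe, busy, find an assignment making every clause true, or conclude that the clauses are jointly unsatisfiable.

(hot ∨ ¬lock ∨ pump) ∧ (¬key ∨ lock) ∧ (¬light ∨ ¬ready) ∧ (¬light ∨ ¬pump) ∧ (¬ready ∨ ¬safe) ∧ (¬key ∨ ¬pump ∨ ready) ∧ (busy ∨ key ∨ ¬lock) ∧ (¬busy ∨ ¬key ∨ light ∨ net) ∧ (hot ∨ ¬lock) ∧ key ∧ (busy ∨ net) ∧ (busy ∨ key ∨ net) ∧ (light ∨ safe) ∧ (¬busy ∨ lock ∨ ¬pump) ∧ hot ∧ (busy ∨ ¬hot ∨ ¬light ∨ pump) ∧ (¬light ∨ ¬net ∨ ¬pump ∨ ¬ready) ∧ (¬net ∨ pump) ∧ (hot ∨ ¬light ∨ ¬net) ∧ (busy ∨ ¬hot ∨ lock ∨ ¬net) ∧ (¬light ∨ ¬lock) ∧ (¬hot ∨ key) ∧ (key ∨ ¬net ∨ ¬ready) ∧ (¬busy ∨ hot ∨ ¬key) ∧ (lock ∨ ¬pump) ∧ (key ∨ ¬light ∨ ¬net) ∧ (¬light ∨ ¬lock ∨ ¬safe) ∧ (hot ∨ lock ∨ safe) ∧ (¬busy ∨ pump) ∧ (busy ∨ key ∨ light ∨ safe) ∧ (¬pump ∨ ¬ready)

The formula is unsatisfiable.

Case hot = True:
  (key) forces key = True.
  (¬key ∨ lock) forces lock = True.
  (¬light ∨ ¬lock) forces light = False.
  (light ∨ safe) forces safe = True.
  (¬ready ∨ ¬safe) forces ready = False.
  (¬key ∨ ¬pump ∨ ready) forces pump = False.
  (¬net ∨ pump) forces net = False.
  (¬busy ∨ ¬key ∨ light ∨ net) forces busy = False.
  Clause (busy ∨ net) is falsified — contradiction.
Case hot = False:
  Clause (hot) is falsified — contradiction.
Both cases fail, so the formula is unsatisfiable.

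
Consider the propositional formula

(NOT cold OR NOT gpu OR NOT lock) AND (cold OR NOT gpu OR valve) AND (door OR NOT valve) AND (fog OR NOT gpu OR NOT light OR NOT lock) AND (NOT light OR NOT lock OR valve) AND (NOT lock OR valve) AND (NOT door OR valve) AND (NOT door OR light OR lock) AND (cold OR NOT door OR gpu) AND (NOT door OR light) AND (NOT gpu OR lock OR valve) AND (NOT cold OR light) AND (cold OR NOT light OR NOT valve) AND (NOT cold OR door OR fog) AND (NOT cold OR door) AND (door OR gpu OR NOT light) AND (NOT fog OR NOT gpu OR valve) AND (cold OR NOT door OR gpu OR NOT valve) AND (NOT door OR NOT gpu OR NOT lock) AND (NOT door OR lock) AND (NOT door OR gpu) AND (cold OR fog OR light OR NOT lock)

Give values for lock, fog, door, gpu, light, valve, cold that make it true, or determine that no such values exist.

Set lock = False.
  then (NOT door OR lock) forces door = False.
  then (door OR NOT valve) forces valve = False.
  then (NOT gpu OR lock OR valve) forces gpu = False.
  then (NOT cold OR door) forces cold = False.
  then (door OR gpu OR NOT light) forces light = False.
Set fog = True.
All clauses satisfied.

lock: False, fog: True, door: False, gpu: False, light: False, valve: False, cold: False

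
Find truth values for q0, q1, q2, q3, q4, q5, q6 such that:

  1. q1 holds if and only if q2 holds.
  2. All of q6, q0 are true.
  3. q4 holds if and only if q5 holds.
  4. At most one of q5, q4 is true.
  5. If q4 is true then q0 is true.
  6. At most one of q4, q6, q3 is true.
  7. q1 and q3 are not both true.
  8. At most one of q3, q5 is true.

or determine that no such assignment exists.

q0 = True, q1 = True, q2 = True, q3 = False, q4 = False, q5 = False, q6 = True

  (1) q1=T, q2=T — same ✓
  (2) {q6, q0}: all 2 true ✓
  (3) q4=F, q5=F — same ✓
  (4) {q5, q4}: 0 true — at most one ✓
  (5) q4=F ⇒ q0: vacuous ✓
  (6) {q4, q6, q3}: 1 true — at most one ✓
  (7) q1=T, q3=F — not both ✓
  (8) {q3, q5}: 0 true — at most one ✓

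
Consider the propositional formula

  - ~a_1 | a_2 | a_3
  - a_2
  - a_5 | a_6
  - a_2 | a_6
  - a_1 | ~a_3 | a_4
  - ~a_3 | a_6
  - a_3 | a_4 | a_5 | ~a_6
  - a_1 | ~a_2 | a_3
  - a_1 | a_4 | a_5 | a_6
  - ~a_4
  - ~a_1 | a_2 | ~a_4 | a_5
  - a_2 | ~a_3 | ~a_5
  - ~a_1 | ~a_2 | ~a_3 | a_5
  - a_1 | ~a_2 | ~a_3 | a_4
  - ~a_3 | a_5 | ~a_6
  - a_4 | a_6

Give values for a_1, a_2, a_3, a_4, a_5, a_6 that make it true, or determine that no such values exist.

a_1=T, a_2=T, a_3=F, a_4=F, a_5=T, a_6=T

Unit clause (a_2) forces a_2 = True.
Unit clause (~a_4) forces a_4 = False.
In (a_4 | a_6) only a_6 is left, so a_6 = True.
Try a_1 = False:
  (a_1 | ~a_3 | a_4) forces a_3 = False.
  clause (a_1 | ~a_2 | a_3) is falsified — backtrack.
So a_1 = True.
Set a_3 = False.
  then (a_3 | a_4 | a_5 | ~a_6) forces a_5 = True.
All clauses satisfied.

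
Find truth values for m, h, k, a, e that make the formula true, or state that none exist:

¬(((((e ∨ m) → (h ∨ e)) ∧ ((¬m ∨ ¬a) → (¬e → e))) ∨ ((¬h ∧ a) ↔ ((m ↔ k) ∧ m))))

m = True, h = False, k = True, a = False, e = False

  ¬(((((e ∨ m) → (h ∨ e)) ∧ ((¬m ∨ ¬a) → (¬e → e))) ∨ ((¬h ∧ a) ↔ ((m ↔ k) ∧ m)))) = True
    (((e ∨ m) → (h ∨ e)) ∧ ((¬m ∨ ¬a) → (¬e → e))) ∨ ((¬h ∧ a) ↔ ((m ↔ k) ∧ m)) = False
      ((e ∨ m) → (h ∨ e)) ∧ ((¬m ∨ ¬a) → (¬e → e)) = False
        (e ∨ m) → (h ∨ e) = False
          e ∨ m = True
          h ∨ e = False
        (¬m ∨ ¬a) → (¬e → e) = False
          ¬m ∨ ¬a = True
            ¬m = False
            ¬a = True
          ¬e → e = False
            ¬e = True
      (¬h ∧ a) ↔ ((m ↔ k) ∧ m) = False
        ¬h ∧ a = False
          ¬h = True
        (m ↔ k) ∧ m = True
          m ↔ k = True
The formula evaluates to True.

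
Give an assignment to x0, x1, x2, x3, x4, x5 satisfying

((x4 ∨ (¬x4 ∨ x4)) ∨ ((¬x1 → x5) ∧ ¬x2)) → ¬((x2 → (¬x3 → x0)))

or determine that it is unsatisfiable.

x0=F, x1=T, x2=T, x3=F, x4=T, x5=F

  ((x4 ∨ (¬x4 ∨ x4)) ∨ ((¬x1 → x5) ∧ ¬x2)) → ¬((x2 → (¬x3 → x0))) = True
    (x4 ∨ (¬x4 ∨ x4)) ∨ ((¬x1 → x5) ∧ ¬x2) = True
      x4 ∨ (¬x4 ∨ x4) = True
        ¬x4 ∨ x4 = True
          ¬x4 = False
      (¬x1 → x5) ∧ ¬x2 = False
        ¬x1 → x5 = True
          ¬x1 = False
        ¬x2 = False
    ¬((x2 → (¬x3 → x0))) = True
      x2 → (¬x3 → x0) = False
        ¬x3 → x0 = False
          ¬x3 = True
The formula evaluates to True.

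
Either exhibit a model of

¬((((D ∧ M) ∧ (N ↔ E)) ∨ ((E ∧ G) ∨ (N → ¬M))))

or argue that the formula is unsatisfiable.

N: True; G: False; D: True; M: True; E: False

  ¬((((D ∧ M) ∧ (N ↔ E)) ∨ ((E ∧ G) ∨ (N → ¬M)))) = True
    ((D ∧ M) ∧ (N ↔ E)) ∨ ((E ∧ G) ∨ (N → ¬M)) = False
      (D ∧ M) ∧ (N ↔ E) = False
        D ∧ M = True
        N ↔ E = False
      (E ∧ G) ∨ (N → ¬M) = False
        E ∧ G = False
        N → ¬M = False
          ¬M = False
The formula evaluates to True.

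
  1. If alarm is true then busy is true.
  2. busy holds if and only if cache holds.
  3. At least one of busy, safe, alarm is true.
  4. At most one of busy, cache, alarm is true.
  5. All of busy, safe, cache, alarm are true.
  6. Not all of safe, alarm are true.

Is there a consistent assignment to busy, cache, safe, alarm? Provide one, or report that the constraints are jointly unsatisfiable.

Case busy = True:
  (2) with busy=T forces cache = True.
  Constraint (4) is violated (busy=T, cache=T) — contradiction.
Case busy = False:
  Constraint (5) is violated (busy=F) — contradiction.
Both cases fail — unsatisfiable.

No satisfying assignment exists.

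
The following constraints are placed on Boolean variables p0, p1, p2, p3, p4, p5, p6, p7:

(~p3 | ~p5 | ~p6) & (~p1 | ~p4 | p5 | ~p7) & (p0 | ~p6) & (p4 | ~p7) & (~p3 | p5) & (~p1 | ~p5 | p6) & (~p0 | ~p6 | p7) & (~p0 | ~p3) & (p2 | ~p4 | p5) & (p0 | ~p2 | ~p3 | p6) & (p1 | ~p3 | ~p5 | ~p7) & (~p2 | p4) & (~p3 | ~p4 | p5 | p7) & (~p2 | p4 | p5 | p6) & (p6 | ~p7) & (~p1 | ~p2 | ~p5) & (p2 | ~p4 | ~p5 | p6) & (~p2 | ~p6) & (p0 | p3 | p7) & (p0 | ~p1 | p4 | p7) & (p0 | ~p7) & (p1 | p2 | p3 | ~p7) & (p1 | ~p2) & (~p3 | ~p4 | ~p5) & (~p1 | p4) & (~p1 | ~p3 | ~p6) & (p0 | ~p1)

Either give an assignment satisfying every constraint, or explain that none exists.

p0 = True; p1 = True; p2 = False; p3 = False; p4 = True; p5 = True; p6 = True; p7 = True

Set p0 = True.
  then (~p0 | ~p3) forces p3 = False.
Set p1 = True.
  then (~p1 | p4) forces p4 = True.
Set p2 = False.
  then (p2 | ~p4 | p5) forces p5 = True.
  then (p2 | ~p4 | ~p5 | p6) forces p6 = True.
  then (~p0 | ~p6 | p7) forces p7 = True.
All clauses satisfied.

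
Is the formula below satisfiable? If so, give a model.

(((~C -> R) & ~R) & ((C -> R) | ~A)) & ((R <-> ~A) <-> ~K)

R: False, K: True, C: True, A: False

  ((~C -> R) & ~R) & ((C -> R) | ~A) = True
    (~C -> R) & ~R = True
      ~C -> R = True
        ~C = False
      ~R = True
    (C -> R) | ~A = True
      C -> R = False
      ~A = True
  (R <-> ~A) <-> ~K = True
    R <-> ~A = False
      ~A = True
    ~K = False
Both conjuncts True, so the formula holds.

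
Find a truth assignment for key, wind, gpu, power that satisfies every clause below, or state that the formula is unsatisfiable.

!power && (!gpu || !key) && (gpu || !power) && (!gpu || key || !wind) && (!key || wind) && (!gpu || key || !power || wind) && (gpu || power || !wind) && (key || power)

Case power = True:
  Clause (!power) is falsified — contradiction.
Case power = False:
  (key || power) forces key = True.
  (!gpu || !key) forces gpu = False.
  (!key || wind) forces wind = True.
  Clause (gpu || power || !wind) is falsified — contradiction.
Both cases fail, so the formula is unsatisfiable.

Unsatisfiable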